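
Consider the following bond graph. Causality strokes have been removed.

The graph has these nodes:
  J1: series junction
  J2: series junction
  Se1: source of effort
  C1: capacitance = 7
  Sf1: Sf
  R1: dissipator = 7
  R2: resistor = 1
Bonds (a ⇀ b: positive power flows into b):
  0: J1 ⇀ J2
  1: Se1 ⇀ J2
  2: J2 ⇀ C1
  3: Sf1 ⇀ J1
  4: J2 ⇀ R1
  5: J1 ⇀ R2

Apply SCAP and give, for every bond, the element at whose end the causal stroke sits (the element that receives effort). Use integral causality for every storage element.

#1 →J2  (Se1 (Se) sets effort on bond)
#3 →Sf1  (Sf1 fixes flow; stroke at Sf1)
#0 →J1  (common-f at J1 fixed by 3)
#5 →J1  (J1 flow already set via bond 3)
#2 →J2  (J2 flow already set via bond 0)
#4 →J2  (J2 flow already set via bond 0)

#0 →J1
#1 →J2
#2 →J2
#3 →Sf1
#4 →J2
#5 →J1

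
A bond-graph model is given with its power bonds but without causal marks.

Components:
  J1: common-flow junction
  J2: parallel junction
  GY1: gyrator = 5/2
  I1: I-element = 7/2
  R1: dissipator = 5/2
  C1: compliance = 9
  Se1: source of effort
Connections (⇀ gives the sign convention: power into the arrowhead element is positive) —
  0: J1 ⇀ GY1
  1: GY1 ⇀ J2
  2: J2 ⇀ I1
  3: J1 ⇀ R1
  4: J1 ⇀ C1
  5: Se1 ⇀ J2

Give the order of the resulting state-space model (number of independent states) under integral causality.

β5 stroke→J2  (Se1: effort source, stroke at far end)
β1 stroke→GY1  (common-e at J2 fixed by 5)
β2 stroke→I1  (J2: bond 5 brought effort, rest push out)
β0 stroke→GY1  (GY1 both-in/both-out from 1)
β3 stroke→J1  (J1: bond 0 brought flow, rest push out)
β4 stroke→J1  (common-f at J1 fixed by 0)

2  (C1, I1 all integral)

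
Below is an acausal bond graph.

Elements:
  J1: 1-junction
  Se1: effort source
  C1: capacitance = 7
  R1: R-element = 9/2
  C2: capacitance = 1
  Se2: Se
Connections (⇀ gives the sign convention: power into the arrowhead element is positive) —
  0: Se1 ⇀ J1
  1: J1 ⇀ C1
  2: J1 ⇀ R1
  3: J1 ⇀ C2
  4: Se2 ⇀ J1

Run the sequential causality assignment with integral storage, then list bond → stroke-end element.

bond 0 →J1
bond 1 →J1
bond 2 →R1
bond 3 →J1
bond 4 →J1

bond 0 →J1  (Se1 fixes effort; stroke away)
bond 4 →J1  (Se2: effort source, stroke at far end)
bond 1 →J1  (C1 integral (e out))
bond 3 →J1  (C2 integral (e out))
bond 2 →R1  (closing 1-jn rule on J1)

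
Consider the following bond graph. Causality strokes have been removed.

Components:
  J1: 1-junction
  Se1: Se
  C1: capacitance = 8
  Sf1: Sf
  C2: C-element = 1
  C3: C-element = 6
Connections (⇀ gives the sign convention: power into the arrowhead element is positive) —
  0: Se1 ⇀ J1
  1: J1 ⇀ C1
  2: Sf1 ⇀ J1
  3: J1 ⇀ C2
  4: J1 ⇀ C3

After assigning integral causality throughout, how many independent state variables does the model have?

β0 →J1  (source Se1 imposes e)
β2 →Sf1  (Sf1 (Sf) sets flow on bond)
β1 →J1  (J1: bond 2 brought flow, rest push out)
β3 →J1  (J1 flow already set via bond 2)
β4 →J1  (1-jn J1 has f-setter on 2)

3  (C1, C2, C3 all integral)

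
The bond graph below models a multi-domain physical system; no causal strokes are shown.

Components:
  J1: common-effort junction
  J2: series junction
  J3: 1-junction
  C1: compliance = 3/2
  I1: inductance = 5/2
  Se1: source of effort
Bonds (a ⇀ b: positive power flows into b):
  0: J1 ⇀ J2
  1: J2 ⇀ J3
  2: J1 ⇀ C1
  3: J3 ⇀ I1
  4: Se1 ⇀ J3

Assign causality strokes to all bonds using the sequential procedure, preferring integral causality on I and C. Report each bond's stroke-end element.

b0 stroke at J2
b1 stroke at J3
b2 stroke at J1
b3 stroke at I1
b4 stroke at J3

#4 stroke at J3  (source Se1 imposes e)
#2 stroke at J1  (C1 integral (e out))
#0 stroke at J2  (0-jn J1 has e-setter on 2)
#1 stroke at J3  (J2: last free bond brings flow in)
#3 stroke at I1  (only one flow-in slot at J3)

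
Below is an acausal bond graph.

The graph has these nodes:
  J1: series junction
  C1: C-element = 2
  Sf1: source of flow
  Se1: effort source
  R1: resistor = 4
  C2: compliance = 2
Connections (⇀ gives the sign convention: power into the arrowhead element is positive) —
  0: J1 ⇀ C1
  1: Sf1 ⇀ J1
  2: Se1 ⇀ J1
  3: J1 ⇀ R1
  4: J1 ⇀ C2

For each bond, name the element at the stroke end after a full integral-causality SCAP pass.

b0 stroke→J1
b1 stroke→Sf1
b2 stroke→J1
b3 stroke→J1
b4 stroke→J1

#1 |Sf1  (Sf1 fixes flow; stroke at Sf1)
#2 |J1  (Se1: effort source, stroke at far end)
#0 |J1  (J1 flow already set via bond 1)
#3 |J1  (J1 flow already set via bond 1)
#4 |J1  (J1 flow already set via bond 1)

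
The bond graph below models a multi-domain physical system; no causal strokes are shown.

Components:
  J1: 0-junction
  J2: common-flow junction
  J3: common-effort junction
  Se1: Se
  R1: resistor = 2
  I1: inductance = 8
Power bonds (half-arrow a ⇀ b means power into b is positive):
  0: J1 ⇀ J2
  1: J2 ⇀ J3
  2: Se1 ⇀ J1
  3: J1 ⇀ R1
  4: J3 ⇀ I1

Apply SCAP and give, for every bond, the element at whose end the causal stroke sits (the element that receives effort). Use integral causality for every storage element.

β2 |J1  (Se1 (Se) sets effort on bond)
β0 |J2  (common-e at J1 fixed by 2)
β3 |R1  (J1 effort already set via bond 2)
β1 |J3  (closing 1-jn rule on J2)
β4 |I1  (J3 effort already set via bond 1)

β0 |J2
β1 |J3
β2 |J1
β3 |R1
β4 |I1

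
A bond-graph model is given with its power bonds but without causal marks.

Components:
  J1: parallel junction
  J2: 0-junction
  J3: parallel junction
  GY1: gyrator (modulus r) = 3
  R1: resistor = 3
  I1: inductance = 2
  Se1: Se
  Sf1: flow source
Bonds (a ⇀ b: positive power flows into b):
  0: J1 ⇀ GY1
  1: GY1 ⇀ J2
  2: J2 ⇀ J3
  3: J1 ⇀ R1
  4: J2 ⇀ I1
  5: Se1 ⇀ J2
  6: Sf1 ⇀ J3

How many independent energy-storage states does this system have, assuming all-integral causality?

1  (I1 all integral)

b5 →J2  (Se1 (Se) sets effort on bond)
b6 →Sf1  (Sf1 fixes flow; stroke at Sf1)
b1 →GY1  (0-jn J2 has e-setter on 5)
b2 →J3  (J2: bond 5 brought effort, rest push out)
b4 →I1  (J2 effort already set via bond 5)
b0 →GY1  (GY GY1: same side as bond 1)
b3 →J1  (J1 needs exactly one e-in)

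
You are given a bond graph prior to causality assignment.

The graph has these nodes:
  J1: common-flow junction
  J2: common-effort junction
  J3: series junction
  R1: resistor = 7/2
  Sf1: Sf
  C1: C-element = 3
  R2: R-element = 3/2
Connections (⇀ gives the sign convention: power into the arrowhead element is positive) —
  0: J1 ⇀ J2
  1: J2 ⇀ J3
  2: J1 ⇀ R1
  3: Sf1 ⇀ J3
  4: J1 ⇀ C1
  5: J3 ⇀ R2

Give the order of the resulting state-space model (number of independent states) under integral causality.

1  (C1 all integral)

bond 3 stroke→Sf1  (Sf1 (Sf) sets flow on bond)
bond 1 stroke→J3  (1-jn J3 has f-setter on 3)
bond 5 stroke→J3  (J3 flow already set via bond 3)
bond 0 stroke→J2  (closing 0-jn rule on J2)
bond 2 stroke→J1  (J1: bond 0 brought flow, rest push out)
bond 4 stroke→J1  (J1: bond 0 brought flow, rest push out)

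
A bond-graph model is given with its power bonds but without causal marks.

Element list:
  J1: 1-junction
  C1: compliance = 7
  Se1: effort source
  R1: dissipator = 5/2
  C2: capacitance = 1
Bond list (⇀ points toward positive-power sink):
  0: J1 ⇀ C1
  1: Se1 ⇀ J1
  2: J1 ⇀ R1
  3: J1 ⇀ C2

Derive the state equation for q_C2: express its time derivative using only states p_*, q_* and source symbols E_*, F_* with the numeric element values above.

dq_C2/dt = 2*E_Se1/5 - 2*q_C1/35 - 2*q_C2/5

β1 |J1  (source Se1 imposes e)
β0 |J1  (C1: C, integral causality)
β3 |J1  (C2: C, integral causality)
β2 |R1  (closing 1-jn rule on J1)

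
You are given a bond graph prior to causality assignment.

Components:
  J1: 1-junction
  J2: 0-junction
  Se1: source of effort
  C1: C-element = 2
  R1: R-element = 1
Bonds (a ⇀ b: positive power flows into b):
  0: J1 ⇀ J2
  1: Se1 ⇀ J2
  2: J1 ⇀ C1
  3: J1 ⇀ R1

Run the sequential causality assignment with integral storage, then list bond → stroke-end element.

#1 →J2  (Se1 fixes effort; stroke away)
#0 →J1  (common-e at J2 fixed by 1)
#2 →J1  (C1 integral (e out))
#3 →R1  (closing 1-jn rule on J1)

β0 stroke→J1
β1 stroke→J2
β2 stroke→J1
β3 stroke→R1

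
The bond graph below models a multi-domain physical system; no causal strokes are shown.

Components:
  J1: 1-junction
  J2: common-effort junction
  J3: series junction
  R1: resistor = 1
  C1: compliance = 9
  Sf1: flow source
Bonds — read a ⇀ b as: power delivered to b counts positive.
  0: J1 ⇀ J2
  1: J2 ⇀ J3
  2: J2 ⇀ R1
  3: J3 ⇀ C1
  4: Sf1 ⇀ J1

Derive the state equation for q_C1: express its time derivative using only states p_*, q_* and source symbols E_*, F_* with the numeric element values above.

β4 stroke→Sf1  (Sf1 (Sf) sets flow on bond)
β0 stroke→J1  (common-f at J1 fixed by 4)
β3 stroke→J3  (prefer integral on C1)
β1 stroke→J2  (closing 1-jn rule on J3)
β2 stroke→R1  (0-jn J2 has e-setter on 1)

dq_C1/dt = F_Sf1 - q_C1/9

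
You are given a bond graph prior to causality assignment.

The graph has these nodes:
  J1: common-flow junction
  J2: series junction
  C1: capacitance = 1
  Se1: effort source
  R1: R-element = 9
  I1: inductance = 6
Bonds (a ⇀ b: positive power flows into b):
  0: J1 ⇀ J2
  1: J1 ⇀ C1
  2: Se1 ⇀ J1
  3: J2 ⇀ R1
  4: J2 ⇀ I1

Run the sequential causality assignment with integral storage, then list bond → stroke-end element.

#0 →J2
#1 →J1
#2 →J1
#3 →J2
#4 →I1

#2 stroke at J1  (Se1 (Se) sets effort on bond)
#1 stroke at J1  (C1 integral (e out))
#0 stroke at J2  (closing 1-jn rule on J1)
#4 stroke at I1  (I1 outputs flow p/I1)
#3 stroke at J2  (J2: bond 4 brought flow, rest push out)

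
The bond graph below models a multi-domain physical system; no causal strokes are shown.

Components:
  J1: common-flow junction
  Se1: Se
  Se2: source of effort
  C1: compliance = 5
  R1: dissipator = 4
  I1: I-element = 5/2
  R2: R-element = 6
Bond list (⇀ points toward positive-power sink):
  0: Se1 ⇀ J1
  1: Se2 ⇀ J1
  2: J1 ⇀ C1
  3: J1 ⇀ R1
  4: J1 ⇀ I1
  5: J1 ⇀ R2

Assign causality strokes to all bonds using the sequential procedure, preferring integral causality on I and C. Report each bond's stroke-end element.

β0 stroke→J1
β1 stroke→J1
β2 stroke→J1
β3 stroke→J1
β4 stroke→I1
β5 stroke→J1

#0 |J1  (Se1: effort source, stroke at far end)
#1 |J1  (Se2: effort source, stroke at far end)
#2 |J1  (prefer integral on C1)
#4 |I1  (I1: I, integral causality)
#3 |J1  (1-jn J1 has f-setter on 4)
#5 |J1  (common-f at J1 fixed by 4)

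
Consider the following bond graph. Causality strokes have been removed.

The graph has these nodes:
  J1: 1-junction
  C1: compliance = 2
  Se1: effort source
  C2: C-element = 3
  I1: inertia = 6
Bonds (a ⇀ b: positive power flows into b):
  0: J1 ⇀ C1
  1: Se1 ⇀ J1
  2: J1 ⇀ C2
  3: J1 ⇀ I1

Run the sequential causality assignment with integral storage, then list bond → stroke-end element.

#1 stroke→J1  (source Se1 imposes e)
#0 stroke→J1  (C1 outputs effort q/C1)
#2 stroke→J1  (prefer integral on C2)
#3 stroke→I1  (closing 1-jn rule on J1)

b0 |J1
b1 |J1
b2 |J1
b3 |I1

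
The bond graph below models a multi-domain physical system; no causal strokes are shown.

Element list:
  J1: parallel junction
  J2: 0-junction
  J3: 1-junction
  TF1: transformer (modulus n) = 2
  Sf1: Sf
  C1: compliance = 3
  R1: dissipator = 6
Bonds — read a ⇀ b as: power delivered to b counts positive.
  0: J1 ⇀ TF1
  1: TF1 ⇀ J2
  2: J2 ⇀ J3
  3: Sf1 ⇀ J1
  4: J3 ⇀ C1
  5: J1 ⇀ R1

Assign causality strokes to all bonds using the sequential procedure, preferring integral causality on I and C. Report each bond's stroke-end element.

β0 |J1
β1 |TF1
β2 |J2
β3 |Sf1
β4 |J3
β5 |R1

β3 →Sf1  (Sf1 (Sf) sets flow on bond)
β4 →J3  (C1 integral (e out))
β2 →J2  (J3: last free bond brings flow in)
β1 →TF1  (J2 effort already set via bond 2)
β0 →J1  (TF1 one-in-one-out from 1)
β5 →R1  (J1: bond 0 brought effort, rest push out)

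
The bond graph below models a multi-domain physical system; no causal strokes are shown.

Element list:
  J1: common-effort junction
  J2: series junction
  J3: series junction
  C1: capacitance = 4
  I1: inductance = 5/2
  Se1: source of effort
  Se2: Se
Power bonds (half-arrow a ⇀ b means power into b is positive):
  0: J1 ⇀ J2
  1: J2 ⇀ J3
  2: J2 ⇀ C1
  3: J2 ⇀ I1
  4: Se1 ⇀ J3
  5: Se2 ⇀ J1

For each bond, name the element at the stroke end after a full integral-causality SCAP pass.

bond 4 |J3  (Se1 (Se) sets effort on bond)
bond 5 |J1  (Se2 (Se) sets effort on bond)
bond 0 |J2  (0-jn J1 has e-setter on 5)
bond 1 |J2  (closing 1-jn rule on J3)
bond 2 |J2  (C1 integral (e out))
bond 3 |I1  (only one flow-in slot at J2)

#0 →J2
#1 →J2
#2 →J2
#3 →I1
#4 →J3
#5 →J1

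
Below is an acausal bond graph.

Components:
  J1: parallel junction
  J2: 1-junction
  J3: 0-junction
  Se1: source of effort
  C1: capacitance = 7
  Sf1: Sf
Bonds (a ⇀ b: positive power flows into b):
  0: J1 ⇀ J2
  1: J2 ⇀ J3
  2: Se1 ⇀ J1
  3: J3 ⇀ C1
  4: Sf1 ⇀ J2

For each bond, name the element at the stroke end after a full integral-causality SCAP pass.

b0 |J2
b1 |J2
b2 |J1
b3 |J3
b4 |Sf1

#2 →J1  (Se1 fixes effort; stroke away)
#4 →Sf1  (Sf1 fixes flow; stroke at Sf1)
#0 →J2  (J1: bond 2 brought effort, rest push out)
#1 →J2  (1-jn J2 has f-setter on 4)
#3 →J3  (J3 needs exactly one e-in)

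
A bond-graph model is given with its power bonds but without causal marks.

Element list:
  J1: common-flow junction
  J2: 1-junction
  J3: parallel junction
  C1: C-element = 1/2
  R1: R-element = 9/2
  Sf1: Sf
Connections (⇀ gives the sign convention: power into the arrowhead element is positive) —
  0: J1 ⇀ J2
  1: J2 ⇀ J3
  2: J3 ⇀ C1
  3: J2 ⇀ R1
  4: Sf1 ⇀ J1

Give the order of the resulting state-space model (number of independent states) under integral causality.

1  (C1 all integral)

bond 4 |Sf1  (Sf1: flow source, stroke at near end)
bond 0 |J1  (J1 flow already set via bond 4)
bond 1 |J2  (J2: bond 0 brought flow, rest push out)
bond 3 |J2  (J2: bond 0 brought flow, rest push out)
bond 2 |J3  (closing 0-jn rule on J3)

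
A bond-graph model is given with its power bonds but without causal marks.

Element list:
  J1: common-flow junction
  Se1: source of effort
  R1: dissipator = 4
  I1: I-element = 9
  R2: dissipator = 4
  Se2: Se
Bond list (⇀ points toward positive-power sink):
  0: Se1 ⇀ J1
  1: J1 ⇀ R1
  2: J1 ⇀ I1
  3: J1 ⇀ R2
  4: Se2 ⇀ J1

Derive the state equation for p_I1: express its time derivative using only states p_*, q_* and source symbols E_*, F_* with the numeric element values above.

dp_I1/dt = E_Se1 + E_Se2 - 8*p_I1/9

b0 stroke at J1  (Se1: effort source, stroke at far end)
b4 stroke at J1  (Se2 (Se) sets effort on bond)
b2 stroke at I1  (I1 outputs flow p/I1)
b1 stroke at J1  (1-jn J1 has f-setter on 2)
b3 stroke at J1  (common-f at J1 fixed by 2)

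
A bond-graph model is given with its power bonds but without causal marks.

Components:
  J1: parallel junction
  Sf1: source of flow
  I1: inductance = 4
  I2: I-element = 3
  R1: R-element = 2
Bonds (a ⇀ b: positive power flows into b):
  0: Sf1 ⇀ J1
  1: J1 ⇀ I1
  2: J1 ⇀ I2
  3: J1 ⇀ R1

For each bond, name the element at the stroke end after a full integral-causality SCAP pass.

#0 |Sf1  (source Sf1 imposes f)
#1 |I1  (I1 outputs flow p/I1)
#2 |I2  (I2: I, integral causality)
#3 |J1  (closing 0-jn rule on J1)

#0 stroke→Sf1
#1 stroke→I1
#2 stroke→I2
#3 stroke→J1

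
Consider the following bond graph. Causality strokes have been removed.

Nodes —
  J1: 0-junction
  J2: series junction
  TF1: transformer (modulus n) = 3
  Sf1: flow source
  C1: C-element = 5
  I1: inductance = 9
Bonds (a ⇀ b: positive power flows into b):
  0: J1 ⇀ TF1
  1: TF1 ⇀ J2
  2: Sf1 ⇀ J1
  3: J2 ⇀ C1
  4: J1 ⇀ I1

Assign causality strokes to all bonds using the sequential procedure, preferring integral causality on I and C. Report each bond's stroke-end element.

bond 2 |Sf1  (Sf1 (Sf) sets flow on bond)
bond 3 |J2  (C1 outputs effort q/C1)
bond 1 |TF1  (J2 needs exactly one f-in)
bond 0 |J1  (through TF1, causality passes straight; one stroke at TF1)
bond 4 |I1  (J1: bond 0 brought effort, rest push out)

b0 →J1
b1 →TF1
b2 →Sf1
b3 →J2
b4 →I1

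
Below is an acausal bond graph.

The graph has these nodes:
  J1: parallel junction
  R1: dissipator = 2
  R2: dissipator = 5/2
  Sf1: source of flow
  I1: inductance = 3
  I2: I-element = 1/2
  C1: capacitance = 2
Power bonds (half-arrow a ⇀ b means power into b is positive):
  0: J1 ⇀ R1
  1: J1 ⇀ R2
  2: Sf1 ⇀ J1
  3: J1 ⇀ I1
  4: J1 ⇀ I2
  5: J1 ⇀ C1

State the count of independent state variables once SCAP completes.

3  (C1, I1, I2 all integral)

b2 stroke→Sf1  (Sf1: flow source, stroke at near end)
b3 stroke→I1  (I1 outputs flow p/I1)
b4 stroke→I2  (I2 integral (f out))
b5 stroke→J1  (C1: C, integral causality)
b0 stroke→R1  (common-e at J1 fixed by 5)
b1 stroke→R2  (J1 effort already set via bond 5)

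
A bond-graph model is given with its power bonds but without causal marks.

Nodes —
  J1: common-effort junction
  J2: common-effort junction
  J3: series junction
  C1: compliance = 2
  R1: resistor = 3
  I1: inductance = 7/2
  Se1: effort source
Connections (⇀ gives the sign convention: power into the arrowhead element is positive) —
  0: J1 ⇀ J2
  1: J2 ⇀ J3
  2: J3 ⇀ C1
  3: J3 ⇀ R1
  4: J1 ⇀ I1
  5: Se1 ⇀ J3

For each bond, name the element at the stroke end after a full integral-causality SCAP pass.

b5 stroke at J3  (Se1: effort source, stroke at far end)
b2 stroke at J3  (C1: C, integral causality)
b4 stroke at I1  (prefer integral on I1)
b0 stroke at J1  (J1 needs exactly one e-in)
b1 stroke at J2  (only one effort-in slot at J2)
b3 stroke at J3  (1-jn J3 has f-setter on 1)

bond 0 →J1
bond 1 →J2
bond 2 →J3
bond 3 →J3
bond 4 →I1
bond 5 →J3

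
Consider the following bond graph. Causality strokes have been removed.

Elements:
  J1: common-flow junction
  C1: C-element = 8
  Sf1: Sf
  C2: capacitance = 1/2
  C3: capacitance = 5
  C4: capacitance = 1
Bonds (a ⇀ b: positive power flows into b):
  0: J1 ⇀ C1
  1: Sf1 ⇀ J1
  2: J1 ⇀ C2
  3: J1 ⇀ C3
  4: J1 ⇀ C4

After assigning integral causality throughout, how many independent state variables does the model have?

#1 |Sf1  (Sf1 (Sf) sets flow on bond)
#0 |J1  (common-f at J1 fixed by 1)
#2 |J1  (1-jn J1 has f-setter on 1)
#3 |J1  (J1 flow already set via bond 1)
#4 |J1  (J1 flow already set via bond 1)

4  (C1, C2, C3, C4 all integral)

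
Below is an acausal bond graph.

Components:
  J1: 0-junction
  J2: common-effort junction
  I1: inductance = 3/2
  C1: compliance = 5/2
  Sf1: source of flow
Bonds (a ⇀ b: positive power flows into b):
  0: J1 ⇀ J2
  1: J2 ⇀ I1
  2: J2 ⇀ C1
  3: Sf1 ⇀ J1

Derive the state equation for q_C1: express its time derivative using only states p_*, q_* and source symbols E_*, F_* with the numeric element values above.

dq_C1/dt = F_Sf1 - 2*p_I1/3

#3 stroke→Sf1  (Sf1: flow source, stroke at near end)
#0 stroke→J1  (only one effort-in slot at J1)
#1 stroke→I1  (prefer integral on I1)
#2 stroke→J2  (closing 0-jn rule on J2)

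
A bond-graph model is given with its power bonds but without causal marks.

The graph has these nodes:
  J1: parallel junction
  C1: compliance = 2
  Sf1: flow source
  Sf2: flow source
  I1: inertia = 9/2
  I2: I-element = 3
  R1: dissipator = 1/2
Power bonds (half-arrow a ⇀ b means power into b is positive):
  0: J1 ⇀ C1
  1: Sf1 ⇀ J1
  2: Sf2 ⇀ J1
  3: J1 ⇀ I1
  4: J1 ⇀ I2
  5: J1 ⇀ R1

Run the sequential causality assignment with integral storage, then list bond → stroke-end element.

b1 →Sf1  (Sf1: flow source, stroke at near end)
b2 →Sf2  (Sf2: flow source, stroke at near end)
b0 →J1  (C1 outputs effort q/C1)
b3 →I1  (common-e at J1 fixed by 0)
b4 →I2  (J1: bond 0 brought effort, rest push out)
b5 →R1  (J1: bond 0 brought effort, rest push out)

b0 stroke at J1
b1 stroke at Sf1
b2 stroke at Sf2
b3 stroke at I1
b4 stroke at I2
b5 stroke at R1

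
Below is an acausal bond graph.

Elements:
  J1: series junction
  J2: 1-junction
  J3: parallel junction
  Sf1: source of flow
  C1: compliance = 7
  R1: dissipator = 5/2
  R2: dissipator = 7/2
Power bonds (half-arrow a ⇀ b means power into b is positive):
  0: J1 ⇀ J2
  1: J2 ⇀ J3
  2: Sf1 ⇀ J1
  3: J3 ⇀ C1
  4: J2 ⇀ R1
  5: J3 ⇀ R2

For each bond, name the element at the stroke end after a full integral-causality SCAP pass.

bond 2 stroke→Sf1  (Sf1: flow source, stroke at near end)
bond 0 stroke→J1  (J1 flow already set via bond 2)
bond 1 stroke→J2  (1-jn J2 has f-setter on 0)
bond 4 stroke→J2  (J2 flow already set via bond 0)
bond 3 stroke→J3  (C1: C, integral causality)
bond 5 stroke→R2  (J3 effort already set via bond 3)

#0 |J1
#1 |J2
#2 |Sf1
#3 |J3
#4 |J2
#5 |R2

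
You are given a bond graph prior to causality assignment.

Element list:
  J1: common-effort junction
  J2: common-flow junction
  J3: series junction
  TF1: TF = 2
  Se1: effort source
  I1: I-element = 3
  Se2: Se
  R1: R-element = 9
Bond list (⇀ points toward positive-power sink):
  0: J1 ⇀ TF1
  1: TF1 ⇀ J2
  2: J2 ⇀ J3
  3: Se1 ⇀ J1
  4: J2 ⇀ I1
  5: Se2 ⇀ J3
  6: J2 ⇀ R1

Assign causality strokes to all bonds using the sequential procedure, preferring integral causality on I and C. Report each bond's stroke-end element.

bond 3 stroke at J1  (Se1 (Se) sets effort on bond)
bond 5 stroke at J3  (Se2 (Se) sets effort on bond)
bond 0 stroke at TF1  (common-e at J1 fixed by 3)
bond 2 stroke at J2  (closing 1-jn rule on J3)
bond 1 stroke at J2  (TF TF1: opposite of bond 0)
bond 4 stroke at I1  (I1 outputs flow p/I1)
bond 6 stroke at J2  (J2 flow already set via bond 4)

#0 |TF1
#1 |J2
#2 |J2
#3 |J1
#4 |I1
#5 |J3
#6 |J2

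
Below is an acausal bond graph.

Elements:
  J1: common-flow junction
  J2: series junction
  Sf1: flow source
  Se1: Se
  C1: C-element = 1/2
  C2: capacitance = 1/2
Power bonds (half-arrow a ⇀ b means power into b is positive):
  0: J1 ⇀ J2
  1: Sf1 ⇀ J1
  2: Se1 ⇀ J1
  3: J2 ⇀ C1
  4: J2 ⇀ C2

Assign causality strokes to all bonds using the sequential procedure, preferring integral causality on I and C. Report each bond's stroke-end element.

b1 →Sf1  (source Sf1 imposes f)
b2 →J1  (Se1 fixes effort; stroke away)
b0 →J1  (common-f at J1 fixed by 1)
b3 →J2  (1-jn J2 has f-setter on 0)
b4 →J2  (1-jn J2 has f-setter on 0)

β0 stroke→J1
β1 stroke→Sf1
β2 stroke→J1
β3 stroke→J2
β4 stroke→J2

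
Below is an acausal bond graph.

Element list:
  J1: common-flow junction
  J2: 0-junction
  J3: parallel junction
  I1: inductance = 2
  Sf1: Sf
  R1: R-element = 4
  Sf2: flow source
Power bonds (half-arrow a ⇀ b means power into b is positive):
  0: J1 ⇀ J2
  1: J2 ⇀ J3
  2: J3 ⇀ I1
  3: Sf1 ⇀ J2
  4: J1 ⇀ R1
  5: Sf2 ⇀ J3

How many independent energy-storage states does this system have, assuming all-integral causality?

1  (I1 all integral)

β3 |Sf1  (Sf1 fixes flow; stroke at Sf1)
β5 |Sf2  (source Sf2 imposes f)
β2 |I1  (I1 integral (f out))
β1 |J3  (only one effort-in slot at J3)
β0 |J2  (J2 needs exactly one e-in)
β4 |J1  (J1: bond 0 brought flow, rest push out)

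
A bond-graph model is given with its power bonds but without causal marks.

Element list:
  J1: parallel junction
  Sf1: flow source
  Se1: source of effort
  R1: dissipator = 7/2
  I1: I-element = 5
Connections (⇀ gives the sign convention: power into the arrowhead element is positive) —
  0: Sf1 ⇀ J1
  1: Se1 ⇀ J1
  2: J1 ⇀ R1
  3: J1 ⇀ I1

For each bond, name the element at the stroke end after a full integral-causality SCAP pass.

bond 0 stroke at Sf1
bond 1 stroke at J1
bond 2 stroke at R1
bond 3 stroke at I1

b0 stroke→Sf1  (source Sf1 imposes f)
b1 stroke→J1  (Se1 fixes effort; stroke away)
b2 stroke→R1  (common-e at J1 fixed by 1)
b3 stroke→I1  (J1 effort already set via bond 1)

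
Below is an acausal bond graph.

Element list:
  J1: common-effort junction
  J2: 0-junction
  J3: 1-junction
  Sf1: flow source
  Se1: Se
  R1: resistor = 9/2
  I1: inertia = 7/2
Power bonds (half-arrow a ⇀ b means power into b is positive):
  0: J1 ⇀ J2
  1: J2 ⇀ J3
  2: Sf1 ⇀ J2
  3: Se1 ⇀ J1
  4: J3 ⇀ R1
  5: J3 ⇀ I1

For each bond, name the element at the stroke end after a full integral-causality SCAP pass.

bond 2 stroke→Sf1  (source Sf1 imposes f)
bond 3 stroke→J1  (Se1 (Se) sets effort on bond)
bond 0 stroke→J2  (common-e at J1 fixed by 3)
bond 1 stroke→J3  (common-e at J2 fixed by 0)
bond 5 stroke→I1  (prefer integral on I1)
bond 4 stroke→J3  (J3: bond 5 brought flow, rest push out)

β0 →J2
β1 →J3
β2 →Sf1
β3 →J1
β4 →J3
β5 →I1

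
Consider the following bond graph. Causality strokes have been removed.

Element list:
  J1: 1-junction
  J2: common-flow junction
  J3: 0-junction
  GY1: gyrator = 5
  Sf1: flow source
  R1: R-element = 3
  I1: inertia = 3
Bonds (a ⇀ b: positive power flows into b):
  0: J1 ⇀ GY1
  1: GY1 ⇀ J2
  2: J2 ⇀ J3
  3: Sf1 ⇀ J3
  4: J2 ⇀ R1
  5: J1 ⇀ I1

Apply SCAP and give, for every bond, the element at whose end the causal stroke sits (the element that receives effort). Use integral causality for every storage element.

bond 0 stroke→J1
bond 1 stroke→J2
bond 2 stroke→J3
bond 3 stroke→Sf1
bond 4 stroke→J2
bond 5 stroke→I1

#3 →Sf1  (Sf1 fixes flow; stroke at Sf1)
#2 →J3  (only one effort-in slot at J3)
#1 →J2  (J2 flow already set via bond 2)
#4 →J2  (common-f at J2 fixed by 2)
#0 →J1  (GY GY1: same side as bond 1)
#5 →I1  (closing 1-jn rule on J1)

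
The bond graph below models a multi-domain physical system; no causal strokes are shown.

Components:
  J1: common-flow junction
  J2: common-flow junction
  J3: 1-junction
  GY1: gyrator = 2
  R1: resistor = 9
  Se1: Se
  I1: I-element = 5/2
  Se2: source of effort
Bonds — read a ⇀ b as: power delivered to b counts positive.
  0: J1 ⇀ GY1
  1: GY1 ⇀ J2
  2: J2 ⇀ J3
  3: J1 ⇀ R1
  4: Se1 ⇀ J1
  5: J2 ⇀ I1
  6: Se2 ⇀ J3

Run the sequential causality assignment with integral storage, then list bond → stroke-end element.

β4 →J1  (Se1 (Se) sets effort on bond)
β6 →J3  (source Se2 imposes e)
β2 →J2  (only one flow-in slot at J3)
β5 →I1  (prefer integral on I1)
β1 →J2  (J2 flow already set via bond 5)
β0 →J1  (GY1: gyrator matches bond 1)
β3 →R1  (closing 1-jn rule on J1)

#0 |J1
#1 |J2
#2 |J2
#3 |R1
#4 |J1
#5 |I1
#6 |J3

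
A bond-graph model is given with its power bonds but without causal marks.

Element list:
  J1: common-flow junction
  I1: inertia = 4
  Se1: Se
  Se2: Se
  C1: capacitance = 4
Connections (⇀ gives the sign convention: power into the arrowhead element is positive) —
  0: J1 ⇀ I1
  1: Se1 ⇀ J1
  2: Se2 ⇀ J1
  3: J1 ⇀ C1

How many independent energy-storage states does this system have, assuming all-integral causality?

2  (C1, I1 all integral)

β1 stroke→J1  (Se1 (Se) sets effort on bond)
β2 stroke→J1  (Se2: effort source, stroke at far end)
β0 stroke→I1  (I1 outputs flow p/I1)
β3 stroke→J1  (J1 flow already set via bond 0)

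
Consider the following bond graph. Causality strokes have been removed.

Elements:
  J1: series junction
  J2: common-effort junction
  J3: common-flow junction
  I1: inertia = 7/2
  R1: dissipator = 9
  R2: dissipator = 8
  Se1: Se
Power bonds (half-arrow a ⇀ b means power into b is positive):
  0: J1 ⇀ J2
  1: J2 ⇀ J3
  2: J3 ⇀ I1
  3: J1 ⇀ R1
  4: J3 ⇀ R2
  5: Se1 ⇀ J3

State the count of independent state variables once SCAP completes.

bond 5 stroke→J3  (Se1 fixes effort; stroke away)
bond 2 stroke→I1  (I1 outputs flow p/I1)
bond 1 stroke→J3  (J3: bond 2 brought flow, rest push out)
bond 4 stroke→J3  (common-f at J3 fixed by 2)
bond 0 stroke→J2  (only one effort-in slot at J2)
bond 3 stroke→J1  (1-jn J1 has f-setter on 0)

1  (I1 all integral)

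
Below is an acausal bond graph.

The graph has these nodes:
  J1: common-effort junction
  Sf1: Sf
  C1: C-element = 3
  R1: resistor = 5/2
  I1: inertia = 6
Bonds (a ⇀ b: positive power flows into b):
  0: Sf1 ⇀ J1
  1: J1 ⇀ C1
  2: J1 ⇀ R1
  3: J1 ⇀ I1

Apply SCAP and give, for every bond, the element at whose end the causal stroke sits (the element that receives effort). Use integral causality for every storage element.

β0 →Sf1
β1 →J1
β2 →R1
β3 →I1

bond 0 stroke→Sf1  (Sf1 fixes flow; stroke at Sf1)
bond 1 stroke→J1  (C1 integral (e out))
bond 2 stroke→R1  (J1: bond 1 brought effort, rest push out)
bond 3 stroke→I1  (common-e at J1 fixed by 1)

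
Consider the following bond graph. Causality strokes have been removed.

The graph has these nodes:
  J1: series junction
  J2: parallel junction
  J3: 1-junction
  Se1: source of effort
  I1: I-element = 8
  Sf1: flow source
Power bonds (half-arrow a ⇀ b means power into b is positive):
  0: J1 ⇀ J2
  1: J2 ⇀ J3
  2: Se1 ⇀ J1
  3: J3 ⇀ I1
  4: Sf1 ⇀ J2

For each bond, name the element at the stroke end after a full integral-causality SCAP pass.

β2 |J1  (source Se1 imposes e)
β4 |Sf1  (Sf1 fixes flow; stroke at Sf1)
β0 |J2  (only one flow-in slot at J1)
β1 |J3  (0-jn J2 has e-setter on 0)
β3 |I1  (only one flow-in slot at J3)

#0 stroke→J2
#1 stroke→J3
#2 stroke→J1
#3 stroke→I1
#4 stroke→Sf1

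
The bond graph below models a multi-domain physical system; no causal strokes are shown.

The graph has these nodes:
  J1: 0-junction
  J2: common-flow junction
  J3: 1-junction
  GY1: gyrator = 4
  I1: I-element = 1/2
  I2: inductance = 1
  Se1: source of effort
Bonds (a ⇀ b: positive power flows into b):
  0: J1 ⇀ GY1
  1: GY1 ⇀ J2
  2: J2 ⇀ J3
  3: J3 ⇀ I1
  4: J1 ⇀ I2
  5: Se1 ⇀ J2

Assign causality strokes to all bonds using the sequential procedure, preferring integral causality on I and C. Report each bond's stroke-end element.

β0 stroke at J1
β1 stroke at J2
β2 stroke at J3
β3 stroke at I1
β4 stroke at I2
β5 stroke at J2

#5 stroke at J2  (Se1 fixes effort; stroke away)
#3 stroke at I1  (I1 outputs flow p/I1)
#2 stroke at J3  (common-f at J3 fixed by 3)
#1 stroke at J2  (J2 flow already set via bond 2)
#0 stroke at J1  (GY1: gyrator matches bond 1)
#4 stroke at I2  (common-e at J1 fixed by 0)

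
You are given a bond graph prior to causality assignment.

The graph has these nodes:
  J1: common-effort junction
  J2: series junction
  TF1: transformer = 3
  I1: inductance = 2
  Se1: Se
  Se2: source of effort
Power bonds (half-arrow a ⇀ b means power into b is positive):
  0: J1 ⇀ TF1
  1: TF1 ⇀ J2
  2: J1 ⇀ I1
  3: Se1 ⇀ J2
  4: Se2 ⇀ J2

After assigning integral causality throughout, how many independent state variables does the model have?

b3 |J2  (Se1 (Se) sets effort on bond)
b4 |J2  (Se2 fixes effort; stroke away)
b1 |TF1  (J2 needs exactly one f-in)
b0 |J1  (TF1 one-in-one-out from 1)
b2 |I1  (J1 effort already set via bond 0)

1  (I1 all integral)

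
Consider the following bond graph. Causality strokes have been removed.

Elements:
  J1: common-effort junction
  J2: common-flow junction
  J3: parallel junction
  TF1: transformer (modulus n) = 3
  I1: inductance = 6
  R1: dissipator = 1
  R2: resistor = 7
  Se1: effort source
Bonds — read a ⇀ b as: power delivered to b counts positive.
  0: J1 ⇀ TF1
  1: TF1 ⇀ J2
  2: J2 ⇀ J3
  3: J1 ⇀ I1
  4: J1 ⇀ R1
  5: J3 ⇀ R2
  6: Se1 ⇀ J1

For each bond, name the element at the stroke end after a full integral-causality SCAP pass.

#0 stroke at TF1
#1 stroke at J2
#2 stroke at J3
#3 stroke at I1
#4 stroke at R1
#5 stroke at R2
#6 stroke at J1

bond 6 →J1  (Se1 (Se) sets effort on bond)
bond 0 →TF1  (J1: bond 6 brought effort, rest push out)
bond 3 →I1  (0-jn J1 has e-setter on 6)
bond 4 →R1  (common-e at J1 fixed by 6)
bond 1 →J2  (TF TF1: opposite of bond 0)
bond 2 →J3  (J2 needs exactly one f-in)
bond 5 →R2  (0-jn J3 has e-setter on 2)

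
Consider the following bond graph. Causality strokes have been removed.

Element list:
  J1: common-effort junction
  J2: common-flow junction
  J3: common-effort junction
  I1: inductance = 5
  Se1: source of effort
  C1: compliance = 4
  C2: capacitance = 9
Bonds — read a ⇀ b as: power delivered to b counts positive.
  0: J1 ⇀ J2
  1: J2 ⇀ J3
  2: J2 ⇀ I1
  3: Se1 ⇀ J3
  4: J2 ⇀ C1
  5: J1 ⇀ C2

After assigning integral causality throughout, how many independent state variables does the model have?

β3 stroke→J3  (Se1 (Se) sets effort on bond)
β1 stroke→J2  (0-jn J3 has e-setter on 3)
β2 stroke→I1  (I1: I, integral causality)
β0 stroke→J2  (J2 flow already set via bond 2)
β4 stroke→J2  (1-jn J2 has f-setter on 2)
β5 stroke→J1  (J1 needs exactly one e-in)

3  (C1, C2, I1 all integral)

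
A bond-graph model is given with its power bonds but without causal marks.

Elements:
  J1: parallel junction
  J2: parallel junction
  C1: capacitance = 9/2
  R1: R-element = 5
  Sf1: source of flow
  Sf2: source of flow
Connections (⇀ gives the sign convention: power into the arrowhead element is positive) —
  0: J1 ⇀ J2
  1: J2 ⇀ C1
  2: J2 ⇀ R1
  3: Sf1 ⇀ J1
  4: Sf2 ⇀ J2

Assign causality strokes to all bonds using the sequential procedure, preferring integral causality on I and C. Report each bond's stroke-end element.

β3 stroke at Sf1  (Sf1: flow source, stroke at near end)
β4 stroke at Sf2  (source Sf2 imposes f)
β0 stroke at J1  (only one effort-in slot at J1)
β1 stroke at J2  (C1 integral (e out))
β2 stroke at R1  (common-e at J2 fixed by 1)

β0 |J1
β1 |J2
β2 |R1
β3 |Sf1
β4 |Sf2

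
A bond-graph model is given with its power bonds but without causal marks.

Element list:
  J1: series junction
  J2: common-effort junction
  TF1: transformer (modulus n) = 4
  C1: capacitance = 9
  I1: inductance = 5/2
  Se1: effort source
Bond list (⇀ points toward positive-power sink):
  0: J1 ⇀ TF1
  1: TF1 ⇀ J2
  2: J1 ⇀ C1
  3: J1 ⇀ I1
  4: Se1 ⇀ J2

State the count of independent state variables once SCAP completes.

b4 →J2  (Se1: effort source, stroke at far end)
b1 →TF1  (J2: bond 4 brought effort, rest push out)
b0 →J1  (TF TF1: opposite of bond 1)
b2 →J1  (C1 integral (e out))
b3 →I1  (only one flow-in slot at J1)

2  (C1, I1 all integral)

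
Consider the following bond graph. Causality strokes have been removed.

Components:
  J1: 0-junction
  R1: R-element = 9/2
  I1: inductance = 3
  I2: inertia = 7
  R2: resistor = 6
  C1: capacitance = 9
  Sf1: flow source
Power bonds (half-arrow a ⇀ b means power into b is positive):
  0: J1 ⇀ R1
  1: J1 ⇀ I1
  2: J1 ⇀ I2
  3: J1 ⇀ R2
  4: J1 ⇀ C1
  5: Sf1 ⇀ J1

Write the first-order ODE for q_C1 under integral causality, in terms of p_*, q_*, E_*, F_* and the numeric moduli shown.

b5 stroke at Sf1  (Sf1 fixes flow; stroke at Sf1)
b1 stroke at I1  (I1: I, integral causality)
b2 stroke at I2  (I2 outputs flow p/I2)
b4 stroke at J1  (C1 integral (e out))
b0 stroke at R1  (0-jn J1 has e-setter on 4)
b3 stroke at R2  (common-e at J1 fixed by 4)

dq_C1/dt = F_Sf1 - p_I1/3 - p_I2/7 - 7*q_C1/162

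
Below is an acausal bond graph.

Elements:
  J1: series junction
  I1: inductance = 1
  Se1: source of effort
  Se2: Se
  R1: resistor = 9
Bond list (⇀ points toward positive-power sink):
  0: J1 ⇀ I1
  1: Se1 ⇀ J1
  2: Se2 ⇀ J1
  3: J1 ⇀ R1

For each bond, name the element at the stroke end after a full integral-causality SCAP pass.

#0 stroke at I1
#1 stroke at J1
#2 stroke at J1
#3 stroke at J1

β1 stroke→J1  (Se1: effort source, stroke at far end)
β2 stroke→J1  (Se2: effort source, stroke at far end)
β0 stroke→I1  (I1 integral (f out))
β3 stroke→J1  (J1: bond 0 brought flow, rest push out)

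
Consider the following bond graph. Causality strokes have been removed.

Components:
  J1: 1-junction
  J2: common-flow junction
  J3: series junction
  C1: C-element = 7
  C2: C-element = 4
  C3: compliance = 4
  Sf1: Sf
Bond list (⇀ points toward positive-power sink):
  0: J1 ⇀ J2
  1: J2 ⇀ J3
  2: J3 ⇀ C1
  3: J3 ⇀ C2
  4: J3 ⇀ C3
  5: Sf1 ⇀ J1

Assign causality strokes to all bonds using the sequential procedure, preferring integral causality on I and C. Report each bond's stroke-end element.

b0 |J1
b1 |J2
b2 |J3
b3 |J3
b4 |J3
b5 |Sf1

bond 5 |Sf1  (Sf1 fixes flow; stroke at Sf1)
bond 0 |J1  (J1 flow already set via bond 5)
bond 1 |J2  (J2: bond 0 brought flow, rest push out)
bond 2 |J3  (J3: bond 1 brought flow, rest push out)
bond 3 |J3  (common-f at J3 fixed by 1)
bond 4 |J3  (J3: bond 1 brought flow, rest push out)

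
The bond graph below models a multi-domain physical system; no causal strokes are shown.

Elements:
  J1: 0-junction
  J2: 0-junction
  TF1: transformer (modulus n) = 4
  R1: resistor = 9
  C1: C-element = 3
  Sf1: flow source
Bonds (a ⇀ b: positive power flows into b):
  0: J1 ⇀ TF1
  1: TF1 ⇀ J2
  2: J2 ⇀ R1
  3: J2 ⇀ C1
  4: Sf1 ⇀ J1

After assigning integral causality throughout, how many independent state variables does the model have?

b4 |Sf1  (source Sf1 imposes f)
b0 |J1  (J1 needs exactly one e-in)
b1 |TF1  (through TF1, causality passes straight; one stroke at TF1)
b3 |J2  (prefer integral on C1)
b2 |R1  (J2 effort already set via bond 3)

1  (C1 all integral)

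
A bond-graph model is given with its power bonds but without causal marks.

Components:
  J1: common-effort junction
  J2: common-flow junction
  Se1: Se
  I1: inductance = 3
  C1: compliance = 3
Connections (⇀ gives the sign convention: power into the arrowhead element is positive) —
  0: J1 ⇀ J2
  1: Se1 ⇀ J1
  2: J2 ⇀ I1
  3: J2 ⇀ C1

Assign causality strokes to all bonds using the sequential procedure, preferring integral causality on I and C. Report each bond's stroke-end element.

bond 0 stroke at J2
bond 1 stroke at J1
bond 2 stroke at I1
bond 3 stroke at J2

b1 |J1  (source Se1 imposes e)
b0 |J2  (J1: bond 1 brought effort, rest push out)
b2 |I1  (I1 integral (f out))
b3 |J2  (J2: bond 2 brought flow, rest push out)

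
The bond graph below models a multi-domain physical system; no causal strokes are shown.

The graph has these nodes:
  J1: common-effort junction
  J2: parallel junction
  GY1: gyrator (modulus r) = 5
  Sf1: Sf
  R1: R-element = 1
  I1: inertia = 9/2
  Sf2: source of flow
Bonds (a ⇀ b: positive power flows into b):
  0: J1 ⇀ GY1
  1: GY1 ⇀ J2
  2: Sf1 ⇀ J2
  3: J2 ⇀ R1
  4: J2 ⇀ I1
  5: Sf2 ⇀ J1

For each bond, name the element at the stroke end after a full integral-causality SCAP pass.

b2 stroke at Sf1  (Sf1: flow source, stroke at near end)
b5 stroke at Sf2  (Sf2 fixes flow; stroke at Sf2)
b0 stroke at J1  (closing 0-jn rule on J1)
b1 stroke at J2  (GY1 both-in/both-out from 0)
b3 stroke at R1  (J2 effort already set via bond 1)
b4 stroke at I1  (J2 effort already set via bond 1)

bond 0 stroke at J1
bond 1 stroke at J2
bond 2 stroke at Sf1
bond 3 stroke at R1
bond 4 stroke at I1
bond 5 stroke at Sf2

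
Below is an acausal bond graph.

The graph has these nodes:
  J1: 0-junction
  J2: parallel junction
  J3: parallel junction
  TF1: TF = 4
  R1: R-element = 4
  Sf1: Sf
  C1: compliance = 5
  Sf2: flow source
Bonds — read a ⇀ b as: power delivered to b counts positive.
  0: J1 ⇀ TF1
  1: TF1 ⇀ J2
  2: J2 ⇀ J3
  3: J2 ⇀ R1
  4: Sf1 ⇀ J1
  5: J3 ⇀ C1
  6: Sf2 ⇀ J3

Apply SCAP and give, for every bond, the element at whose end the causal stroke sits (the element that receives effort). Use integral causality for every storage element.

b0 →J1
b1 →TF1
b2 →J2
b3 →R1
b4 →Sf1
b5 →J3
b6 →Sf2

b4 |Sf1  (Sf1: flow source, stroke at near end)
b6 |Sf2  (source Sf2 imposes f)
b0 |J1  (J1 needs exactly one e-in)
b1 |TF1  (TF TF1: opposite of bond 0)
b5 |J3  (C1: C, integral causality)
b2 |J2  (0-jn J3 has e-setter on 5)
b3 |R1  (J2: bond 2 brought effort, rest push out)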